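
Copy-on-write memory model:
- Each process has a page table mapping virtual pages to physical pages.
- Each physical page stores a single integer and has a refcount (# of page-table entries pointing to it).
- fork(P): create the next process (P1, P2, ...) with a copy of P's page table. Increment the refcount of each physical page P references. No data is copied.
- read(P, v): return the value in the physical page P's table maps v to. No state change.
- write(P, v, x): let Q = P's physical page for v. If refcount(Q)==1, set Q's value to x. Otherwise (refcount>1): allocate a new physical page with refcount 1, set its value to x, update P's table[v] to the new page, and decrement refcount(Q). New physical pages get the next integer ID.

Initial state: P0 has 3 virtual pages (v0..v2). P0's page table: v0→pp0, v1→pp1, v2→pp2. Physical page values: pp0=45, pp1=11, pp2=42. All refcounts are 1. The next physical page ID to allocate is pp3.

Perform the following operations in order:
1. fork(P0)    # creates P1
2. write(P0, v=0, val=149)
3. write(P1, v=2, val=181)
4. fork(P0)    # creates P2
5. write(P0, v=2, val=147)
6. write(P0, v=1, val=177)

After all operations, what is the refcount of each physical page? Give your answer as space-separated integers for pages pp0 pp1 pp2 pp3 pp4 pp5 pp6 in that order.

Op 1: fork(P0) -> P1. 3 ppages; refcounts: pp0:2 pp1:2 pp2:2
Op 2: write(P0, v0, 149). refcount(pp0)=2>1 -> COPY to pp3. 4 ppages; refcounts: pp0:1 pp1:2 pp2:2 pp3:1
Op 3: write(P1, v2, 181). refcount(pp2)=2>1 -> COPY to pp4. 5 ppages; refcounts: pp0:1 pp1:2 pp2:1 pp3:1 pp4:1
Op 4: fork(P0) -> P2. 5 ppages; refcounts: pp0:1 pp1:3 pp2:2 pp3:2 pp4:1
Op 5: write(P0, v2, 147). refcount(pp2)=2>1 -> COPY to pp5. 6 ppages; refcounts: pp0:1 pp1:3 pp2:1 pp3:2 pp4:1 pp5:1
Op 6: write(P0, v1, 177). refcount(pp1)=3>1 -> COPY to pp6. 7 ppages; refcounts: pp0:1 pp1:2 pp2:1 pp3:2 pp4:1 pp5:1 pp6:1

Answer: 1 2 1 2 1 1 1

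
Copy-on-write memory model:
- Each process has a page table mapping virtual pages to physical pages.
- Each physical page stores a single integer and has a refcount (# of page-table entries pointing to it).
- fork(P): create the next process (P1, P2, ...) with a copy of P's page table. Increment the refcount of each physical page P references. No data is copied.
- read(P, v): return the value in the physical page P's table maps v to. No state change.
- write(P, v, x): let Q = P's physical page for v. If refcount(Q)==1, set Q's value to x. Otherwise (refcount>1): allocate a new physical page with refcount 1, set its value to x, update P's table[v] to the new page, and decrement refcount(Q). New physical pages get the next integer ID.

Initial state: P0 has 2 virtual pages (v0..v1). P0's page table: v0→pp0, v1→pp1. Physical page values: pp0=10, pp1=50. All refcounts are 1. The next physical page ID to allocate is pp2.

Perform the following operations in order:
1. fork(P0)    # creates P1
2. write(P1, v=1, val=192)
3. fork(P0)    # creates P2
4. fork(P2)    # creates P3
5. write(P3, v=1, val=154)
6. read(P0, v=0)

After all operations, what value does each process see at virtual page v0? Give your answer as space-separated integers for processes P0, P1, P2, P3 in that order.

Op 1: fork(P0) -> P1. 2 ppages; refcounts: pp0:2 pp1:2
Op 2: write(P1, v1, 192). refcount(pp1)=2>1 -> COPY to pp2. 3 ppages; refcounts: pp0:2 pp1:1 pp2:1
Op 3: fork(P0) -> P2. 3 ppages; refcounts: pp0:3 pp1:2 pp2:1
Op 4: fork(P2) -> P3. 3 ppages; refcounts: pp0:4 pp1:3 pp2:1
Op 5: write(P3, v1, 154). refcount(pp1)=3>1 -> COPY to pp3. 4 ppages; refcounts: pp0:4 pp1:2 pp2:1 pp3:1
Op 6: read(P0, v0) -> 10. No state change.
P0: v0 -> pp0 = 10
P1: v0 -> pp0 = 10
P2: v0 -> pp0 = 10
P3: v0 -> pp0 = 10

Answer: 10 10 10 10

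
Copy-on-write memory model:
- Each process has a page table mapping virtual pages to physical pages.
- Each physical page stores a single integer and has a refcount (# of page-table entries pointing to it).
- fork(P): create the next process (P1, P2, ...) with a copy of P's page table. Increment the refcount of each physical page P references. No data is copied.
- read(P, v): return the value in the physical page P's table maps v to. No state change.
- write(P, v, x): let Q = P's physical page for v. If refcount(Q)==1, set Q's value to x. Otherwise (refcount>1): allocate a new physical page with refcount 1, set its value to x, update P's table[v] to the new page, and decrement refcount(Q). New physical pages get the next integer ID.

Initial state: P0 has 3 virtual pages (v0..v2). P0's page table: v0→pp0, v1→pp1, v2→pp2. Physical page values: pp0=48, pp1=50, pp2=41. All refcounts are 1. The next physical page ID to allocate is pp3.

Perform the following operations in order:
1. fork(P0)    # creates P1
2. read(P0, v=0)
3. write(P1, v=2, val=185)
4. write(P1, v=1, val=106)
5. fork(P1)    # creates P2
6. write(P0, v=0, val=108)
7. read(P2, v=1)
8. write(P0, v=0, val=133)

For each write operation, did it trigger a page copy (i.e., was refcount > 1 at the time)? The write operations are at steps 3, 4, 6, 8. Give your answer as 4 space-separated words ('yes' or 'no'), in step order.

Op 1: fork(P0) -> P1. 3 ppages; refcounts: pp0:2 pp1:2 pp2:2
Op 2: read(P0, v0) -> 48. No state change.
Op 3: write(P1, v2, 185). refcount(pp2)=2>1 -> COPY to pp3. 4 ppages; refcounts: pp0:2 pp1:2 pp2:1 pp3:1
Op 4: write(P1, v1, 106). refcount(pp1)=2>1 -> COPY to pp4. 5 ppages; refcounts: pp0:2 pp1:1 pp2:1 pp3:1 pp4:1
Op 5: fork(P1) -> P2. 5 ppages; refcounts: pp0:3 pp1:1 pp2:1 pp3:2 pp4:2
Op 6: write(P0, v0, 108). refcount(pp0)=3>1 -> COPY to pp5. 6 ppages; refcounts: pp0:2 pp1:1 pp2:1 pp3:2 pp4:2 pp5:1
Op 7: read(P2, v1) -> 106. No state change.
Op 8: write(P0, v0, 133). refcount(pp5)=1 -> write in place. 6 ppages; refcounts: pp0:2 pp1:1 pp2:1 pp3:2 pp4:2 pp5:1

yes yes yes no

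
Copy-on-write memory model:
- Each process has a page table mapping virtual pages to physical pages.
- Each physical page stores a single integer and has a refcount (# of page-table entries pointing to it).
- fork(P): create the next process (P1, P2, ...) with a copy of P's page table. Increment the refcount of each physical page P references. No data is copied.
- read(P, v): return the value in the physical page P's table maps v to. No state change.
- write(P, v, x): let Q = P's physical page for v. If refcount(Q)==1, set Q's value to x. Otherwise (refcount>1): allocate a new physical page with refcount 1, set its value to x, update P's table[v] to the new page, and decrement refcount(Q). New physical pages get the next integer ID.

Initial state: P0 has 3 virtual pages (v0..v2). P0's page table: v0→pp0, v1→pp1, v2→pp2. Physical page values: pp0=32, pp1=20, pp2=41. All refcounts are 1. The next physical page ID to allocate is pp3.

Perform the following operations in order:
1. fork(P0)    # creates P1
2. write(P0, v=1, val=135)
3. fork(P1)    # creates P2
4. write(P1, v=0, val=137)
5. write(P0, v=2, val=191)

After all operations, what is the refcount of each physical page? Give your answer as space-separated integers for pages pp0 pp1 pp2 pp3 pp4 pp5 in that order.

Answer: 2 2 2 1 1 1

Derivation:
Op 1: fork(P0) -> P1. 3 ppages; refcounts: pp0:2 pp1:2 pp2:2
Op 2: write(P0, v1, 135). refcount(pp1)=2>1 -> COPY to pp3. 4 ppages; refcounts: pp0:2 pp1:1 pp2:2 pp3:1
Op 3: fork(P1) -> P2. 4 ppages; refcounts: pp0:3 pp1:2 pp2:3 pp3:1
Op 4: write(P1, v0, 137). refcount(pp0)=3>1 -> COPY to pp4. 5 ppages; refcounts: pp0:2 pp1:2 pp2:3 pp3:1 pp4:1
Op 5: write(P0, v2, 191). refcount(pp2)=3>1 -> COPY to pp5. 6 ppages; refcounts: pp0:2 pp1:2 pp2:2 pp3:1 pp4:1 pp5:1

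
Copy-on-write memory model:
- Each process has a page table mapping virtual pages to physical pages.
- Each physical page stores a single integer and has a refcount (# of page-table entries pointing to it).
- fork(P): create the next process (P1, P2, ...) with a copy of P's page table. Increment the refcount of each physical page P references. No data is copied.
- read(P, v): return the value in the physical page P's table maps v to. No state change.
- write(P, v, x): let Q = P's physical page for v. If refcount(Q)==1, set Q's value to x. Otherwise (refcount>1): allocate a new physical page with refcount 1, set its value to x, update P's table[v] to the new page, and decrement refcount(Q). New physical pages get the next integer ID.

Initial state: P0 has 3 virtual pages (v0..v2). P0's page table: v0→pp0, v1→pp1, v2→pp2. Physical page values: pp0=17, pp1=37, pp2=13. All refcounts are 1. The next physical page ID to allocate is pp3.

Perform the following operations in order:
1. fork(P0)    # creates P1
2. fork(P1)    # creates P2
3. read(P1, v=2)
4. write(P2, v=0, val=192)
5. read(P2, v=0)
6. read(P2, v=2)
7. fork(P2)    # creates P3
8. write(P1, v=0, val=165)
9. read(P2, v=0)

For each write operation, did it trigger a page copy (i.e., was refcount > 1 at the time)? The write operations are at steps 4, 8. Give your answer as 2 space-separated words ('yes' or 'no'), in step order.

Op 1: fork(P0) -> P1. 3 ppages; refcounts: pp0:2 pp1:2 pp2:2
Op 2: fork(P1) -> P2. 3 ppages; refcounts: pp0:3 pp1:3 pp2:3
Op 3: read(P1, v2) -> 13. No state change.
Op 4: write(P2, v0, 192). refcount(pp0)=3>1 -> COPY to pp3. 4 ppages; refcounts: pp0:2 pp1:3 pp2:3 pp3:1
Op 5: read(P2, v0) -> 192. No state change.
Op 6: read(P2, v2) -> 13. No state change.
Op 7: fork(P2) -> P3. 4 ppages; refcounts: pp0:2 pp1:4 pp2:4 pp3:2
Op 8: write(P1, v0, 165). refcount(pp0)=2>1 -> COPY to pp4. 5 ppages; refcounts: pp0:1 pp1:4 pp2:4 pp3:2 pp4:1
Op 9: read(P2, v0) -> 192. No state change.

yes yes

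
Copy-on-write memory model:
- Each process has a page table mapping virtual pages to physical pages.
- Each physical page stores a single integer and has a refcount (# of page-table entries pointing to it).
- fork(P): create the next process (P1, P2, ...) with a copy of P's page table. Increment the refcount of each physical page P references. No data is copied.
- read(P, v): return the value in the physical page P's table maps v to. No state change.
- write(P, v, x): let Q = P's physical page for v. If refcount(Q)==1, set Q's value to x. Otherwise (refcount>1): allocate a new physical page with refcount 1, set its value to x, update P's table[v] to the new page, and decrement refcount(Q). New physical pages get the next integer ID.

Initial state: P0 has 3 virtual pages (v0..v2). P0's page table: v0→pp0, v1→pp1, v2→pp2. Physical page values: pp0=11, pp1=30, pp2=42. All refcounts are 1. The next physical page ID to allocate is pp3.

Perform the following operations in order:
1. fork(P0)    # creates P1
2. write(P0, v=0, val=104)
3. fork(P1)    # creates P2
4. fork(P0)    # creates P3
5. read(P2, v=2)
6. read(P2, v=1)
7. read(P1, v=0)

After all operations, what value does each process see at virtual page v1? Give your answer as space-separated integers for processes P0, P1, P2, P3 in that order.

Op 1: fork(P0) -> P1. 3 ppages; refcounts: pp0:2 pp1:2 pp2:2
Op 2: write(P0, v0, 104). refcount(pp0)=2>1 -> COPY to pp3. 4 ppages; refcounts: pp0:1 pp1:2 pp2:2 pp3:1
Op 3: fork(P1) -> P2. 4 ppages; refcounts: pp0:2 pp1:3 pp2:3 pp3:1
Op 4: fork(P0) -> P3. 4 ppages; refcounts: pp0:2 pp1:4 pp2:4 pp3:2
Op 5: read(P2, v2) -> 42. No state change.
Op 6: read(P2, v1) -> 30. No state change.
Op 7: read(P1, v0) -> 11. No state change.
P0: v1 -> pp1 = 30
P1: v1 -> pp1 = 30
P2: v1 -> pp1 = 30
P3: v1 -> pp1 = 30

Answer: 30 30 30 30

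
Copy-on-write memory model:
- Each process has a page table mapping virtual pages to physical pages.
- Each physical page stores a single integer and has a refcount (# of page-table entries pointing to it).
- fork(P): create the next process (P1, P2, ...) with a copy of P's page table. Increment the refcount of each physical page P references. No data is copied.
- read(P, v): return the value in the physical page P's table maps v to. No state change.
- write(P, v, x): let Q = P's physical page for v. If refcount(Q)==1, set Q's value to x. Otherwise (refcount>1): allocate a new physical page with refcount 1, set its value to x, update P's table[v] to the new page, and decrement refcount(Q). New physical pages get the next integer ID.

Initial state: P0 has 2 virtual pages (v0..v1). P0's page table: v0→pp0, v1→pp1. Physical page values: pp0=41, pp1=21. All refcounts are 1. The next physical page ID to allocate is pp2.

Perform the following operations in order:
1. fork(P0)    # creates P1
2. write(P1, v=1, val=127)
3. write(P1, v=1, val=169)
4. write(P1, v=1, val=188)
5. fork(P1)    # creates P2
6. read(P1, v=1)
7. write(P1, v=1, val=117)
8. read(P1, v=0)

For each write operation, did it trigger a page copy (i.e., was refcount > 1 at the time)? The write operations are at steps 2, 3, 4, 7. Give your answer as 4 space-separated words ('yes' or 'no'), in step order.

Op 1: fork(P0) -> P1. 2 ppages; refcounts: pp0:2 pp1:2
Op 2: write(P1, v1, 127). refcount(pp1)=2>1 -> COPY to pp2. 3 ppages; refcounts: pp0:2 pp1:1 pp2:1
Op 3: write(P1, v1, 169). refcount(pp2)=1 -> write in place. 3 ppages; refcounts: pp0:2 pp1:1 pp2:1
Op 4: write(P1, v1, 188). refcount(pp2)=1 -> write in place. 3 ppages; refcounts: pp0:2 pp1:1 pp2:1
Op 5: fork(P1) -> P2. 3 ppages; refcounts: pp0:3 pp1:1 pp2:2
Op 6: read(P1, v1) -> 188. No state change.
Op 7: write(P1, v1, 117). refcount(pp2)=2>1 -> COPY to pp3. 4 ppages; refcounts: pp0:3 pp1:1 pp2:1 pp3:1
Op 8: read(P1, v0) -> 41. No state change.

yes no no yes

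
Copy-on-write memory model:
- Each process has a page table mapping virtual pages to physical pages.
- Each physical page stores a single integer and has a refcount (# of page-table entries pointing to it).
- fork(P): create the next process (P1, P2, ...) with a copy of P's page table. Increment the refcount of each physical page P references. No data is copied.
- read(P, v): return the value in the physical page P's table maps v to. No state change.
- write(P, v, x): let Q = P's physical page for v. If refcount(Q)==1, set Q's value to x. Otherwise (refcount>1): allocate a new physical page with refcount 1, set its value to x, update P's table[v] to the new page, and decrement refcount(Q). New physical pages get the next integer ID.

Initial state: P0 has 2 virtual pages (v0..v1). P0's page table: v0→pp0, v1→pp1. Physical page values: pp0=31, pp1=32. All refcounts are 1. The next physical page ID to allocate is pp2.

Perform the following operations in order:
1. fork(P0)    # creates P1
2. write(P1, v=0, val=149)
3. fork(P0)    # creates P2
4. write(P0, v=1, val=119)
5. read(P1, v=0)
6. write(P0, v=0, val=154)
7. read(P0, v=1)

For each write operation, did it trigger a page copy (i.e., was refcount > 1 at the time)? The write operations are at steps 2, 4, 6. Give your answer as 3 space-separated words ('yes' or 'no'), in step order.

Op 1: fork(P0) -> P1. 2 ppages; refcounts: pp0:2 pp1:2
Op 2: write(P1, v0, 149). refcount(pp0)=2>1 -> COPY to pp2. 3 ppages; refcounts: pp0:1 pp1:2 pp2:1
Op 3: fork(P0) -> P2. 3 ppages; refcounts: pp0:2 pp1:3 pp2:1
Op 4: write(P0, v1, 119). refcount(pp1)=3>1 -> COPY to pp3. 4 ppages; refcounts: pp0:2 pp1:2 pp2:1 pp3:1
Op 5: read(P1, v0) -> 149. No state change.
Op 6: write(P0, v0, 154). refcount(pp0)=2>1 -> COPY to pp4. 5 ppages; refcounts: pp0:1 pp1:2 pp2:1 pp3:1 pp4:1
Op 7: read(P0, v1) -> 119. No state change.

yes yes yes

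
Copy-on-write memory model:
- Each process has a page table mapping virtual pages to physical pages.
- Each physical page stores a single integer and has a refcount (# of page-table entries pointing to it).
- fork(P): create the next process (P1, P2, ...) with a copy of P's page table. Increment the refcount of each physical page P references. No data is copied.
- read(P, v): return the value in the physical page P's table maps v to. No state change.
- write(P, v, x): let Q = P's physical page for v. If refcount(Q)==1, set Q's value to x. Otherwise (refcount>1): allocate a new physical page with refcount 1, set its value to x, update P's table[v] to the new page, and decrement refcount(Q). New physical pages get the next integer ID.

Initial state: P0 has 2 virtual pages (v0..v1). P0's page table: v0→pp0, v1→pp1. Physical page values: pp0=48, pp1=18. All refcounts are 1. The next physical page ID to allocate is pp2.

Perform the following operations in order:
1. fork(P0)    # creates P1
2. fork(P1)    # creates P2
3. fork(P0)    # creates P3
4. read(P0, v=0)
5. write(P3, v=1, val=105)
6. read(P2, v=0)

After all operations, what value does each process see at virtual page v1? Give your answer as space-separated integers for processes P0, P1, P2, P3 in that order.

Op 1: fork(P0) -> P1. 2 ppages; refcounts: pp0:2 pp1:2
Op 2: fork(P1) -> P2. 2 ppages; refcounts: pp0:3 pp1:3
Op 3: fork(P0) -> P3. 2 ppages; refcounts: pp0:4 pp1:4
Op 4: read(P0, v0) -> 48. No state change.
Op 5: write(P3, v1, 105). refcount(pp1)=4>1 -> COPY to pp2. 3 ppages; refcounts: pp0:4 pp1:3 pp2:1
Op 6: read(P2, v0) -> 48. No state change.
P0: v1 -> pp1 = 18
P1: v1 -> pp1 = 18
P2: v1 -> pp1 = 18
P3: v1 -> pp2 = 105

Answer: 18 18 18 105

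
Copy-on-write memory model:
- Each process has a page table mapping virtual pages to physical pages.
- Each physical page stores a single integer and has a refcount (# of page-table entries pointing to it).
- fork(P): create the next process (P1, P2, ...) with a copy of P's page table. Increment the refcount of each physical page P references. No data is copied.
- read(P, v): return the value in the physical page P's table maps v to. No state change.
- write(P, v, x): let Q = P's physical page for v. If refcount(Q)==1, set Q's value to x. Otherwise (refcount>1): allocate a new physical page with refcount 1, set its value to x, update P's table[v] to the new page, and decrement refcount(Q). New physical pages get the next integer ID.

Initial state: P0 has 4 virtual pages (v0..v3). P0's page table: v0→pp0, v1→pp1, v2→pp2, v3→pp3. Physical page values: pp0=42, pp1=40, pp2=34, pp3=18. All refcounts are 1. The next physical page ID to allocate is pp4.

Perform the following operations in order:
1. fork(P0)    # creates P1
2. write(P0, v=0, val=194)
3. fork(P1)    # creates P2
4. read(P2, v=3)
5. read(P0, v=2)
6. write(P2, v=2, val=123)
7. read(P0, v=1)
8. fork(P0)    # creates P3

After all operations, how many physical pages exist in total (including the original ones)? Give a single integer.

Op 1: fork(P0) -> P1. 4 ppages; refcounts: pp0:2 pp1:2 pp2:2 pp3:2
Op 2: write(P0, v0, 194). refcount(pp0)=2>1 -> COPY to pp4. 5 ppages; refcounts: pp0:1 pp1:2 pp2:2 pp3:2 pp4:1
Op 3: fork(P1) -> P2. 5 ppages; refcounts: pp0:2 pp1:3 pp2:3 pp3:3 pp4:1
Op 4: read(P2, v3) -> 18. No state change.
Op 5: read(P0, v2) -> 34. No state change.
Op 6: write(P2, v2, 123). refcount(pp2)=3>1 -> COPY to pp5. 6 ppages; refcounts: pp0:2 pp1:3 pp2:2 pp3:3 pp4:1 pp5:1
Op 7: read(P0, v1) -> 40. No state change.
Op 8: fork(P0) -> P3. 6 ppages; refcounts: pp0:2 pp1:4 pp2:3 pp3:4 pp4:2 pp5:1

Answer: 6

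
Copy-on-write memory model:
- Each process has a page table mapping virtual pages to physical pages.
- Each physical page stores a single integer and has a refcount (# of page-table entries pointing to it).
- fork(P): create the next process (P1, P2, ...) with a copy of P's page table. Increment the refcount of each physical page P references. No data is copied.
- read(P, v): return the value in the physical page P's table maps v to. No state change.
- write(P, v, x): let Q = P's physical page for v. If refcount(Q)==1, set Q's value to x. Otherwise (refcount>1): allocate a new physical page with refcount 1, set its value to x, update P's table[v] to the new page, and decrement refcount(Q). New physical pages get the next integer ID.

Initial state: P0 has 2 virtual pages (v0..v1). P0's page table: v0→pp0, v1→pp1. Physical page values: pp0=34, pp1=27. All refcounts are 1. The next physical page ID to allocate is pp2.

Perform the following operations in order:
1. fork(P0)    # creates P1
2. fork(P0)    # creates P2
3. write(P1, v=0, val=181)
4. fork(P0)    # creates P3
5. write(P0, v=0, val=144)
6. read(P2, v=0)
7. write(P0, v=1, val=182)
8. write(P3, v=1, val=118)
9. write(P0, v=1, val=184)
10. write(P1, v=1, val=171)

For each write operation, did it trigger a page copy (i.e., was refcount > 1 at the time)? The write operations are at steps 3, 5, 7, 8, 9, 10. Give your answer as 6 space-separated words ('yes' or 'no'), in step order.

Op 1: fork(P0) -> P1. 2 ppages; refcounts: pp0:2 pp1:2
Op 2: fork(P0) -> P2. 2 ppages; refcounts: pp0:3 pp1:3
Op 3: write(P1, v0, 181). refcount(pp0)=3>1 -> COPY to pp2. 3 ppages; refcounts: pp0:2 pp1:3 pp2:1
Op 4: fork(P0) -> P3. 3 ppages; refcounts: pp0:3 pp1:4 pp2:1
Op 5: write(P0, v0, 144). refcount(pp0)=3>1 -> COPY to pp3. 4 ppages; refcounts: pp0:2 pp1:4 pp2:1 pp3:1
Op 6: read(P2, v0) -> 34. No state change.
Op 7: write(P0, v1, 182). refcount(pp1)=4>1 -> COPY to pp4. 5 ppages; refcounts: pp0:2 pp1:3 pp2:1 pp3:1 pp4:1
Op 8: write(P3, v1, 118). refcount(pp1)=3>1 -> COPY to pp5. 6 ppages; refcounts: pp0:2 pp1:2 pp2:1 pp3:1 pp4:1 pp5:1
Op 9: write(P0, v1, 184). refcount(pp4)=1 -> write in place. 6 ppages; refcounts: pp0:2 pp1:2 pp2:1 pp3:1 pp4:1 pp5:1
Op 10: write(P1, v1, 171). refcount(pp1)=2>1 -> COPY to pp6. 7 ppages; refcounts: pp0:2 pp1:1 pp2:1 pp3:1 pp4:1 pp5:1 pp6:1

yes yes yes yes no yes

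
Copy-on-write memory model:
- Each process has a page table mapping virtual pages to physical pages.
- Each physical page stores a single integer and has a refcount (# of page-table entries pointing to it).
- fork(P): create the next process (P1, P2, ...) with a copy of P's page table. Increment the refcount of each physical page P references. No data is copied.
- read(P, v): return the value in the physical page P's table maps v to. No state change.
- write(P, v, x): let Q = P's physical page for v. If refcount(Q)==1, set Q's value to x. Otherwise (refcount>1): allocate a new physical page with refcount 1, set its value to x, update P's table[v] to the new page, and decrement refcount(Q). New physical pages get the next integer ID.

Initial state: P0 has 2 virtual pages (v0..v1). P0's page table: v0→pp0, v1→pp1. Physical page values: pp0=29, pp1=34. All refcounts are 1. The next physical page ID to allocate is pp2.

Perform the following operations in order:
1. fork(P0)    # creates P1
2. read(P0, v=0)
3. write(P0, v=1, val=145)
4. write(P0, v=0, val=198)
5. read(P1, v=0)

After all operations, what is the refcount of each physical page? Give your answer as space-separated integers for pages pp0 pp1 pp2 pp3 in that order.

Answer: 1 1 1 1

Derivation:
Op 1: fork(P0) -> P1. 2 ppages; refcounts: pp0:2 pp1:2
Op 2: read(P0, v0) -> 29. No state change.
Op 3: write(P0, v1, 145). refcount(pp1)=2>1 -> COPY to pp2. 3 ppages; refcounts: pp0:2 pp1:1 pp2:1
Op 4: write(P0, v0, 198). refcount(pp0)=2>1 -> COPY to pp3. 4 ppages; refcounts: pp0:1 pp1:1 pp2:1 pp3:1
Op 5: read(P1, v0) -> 29. No state change.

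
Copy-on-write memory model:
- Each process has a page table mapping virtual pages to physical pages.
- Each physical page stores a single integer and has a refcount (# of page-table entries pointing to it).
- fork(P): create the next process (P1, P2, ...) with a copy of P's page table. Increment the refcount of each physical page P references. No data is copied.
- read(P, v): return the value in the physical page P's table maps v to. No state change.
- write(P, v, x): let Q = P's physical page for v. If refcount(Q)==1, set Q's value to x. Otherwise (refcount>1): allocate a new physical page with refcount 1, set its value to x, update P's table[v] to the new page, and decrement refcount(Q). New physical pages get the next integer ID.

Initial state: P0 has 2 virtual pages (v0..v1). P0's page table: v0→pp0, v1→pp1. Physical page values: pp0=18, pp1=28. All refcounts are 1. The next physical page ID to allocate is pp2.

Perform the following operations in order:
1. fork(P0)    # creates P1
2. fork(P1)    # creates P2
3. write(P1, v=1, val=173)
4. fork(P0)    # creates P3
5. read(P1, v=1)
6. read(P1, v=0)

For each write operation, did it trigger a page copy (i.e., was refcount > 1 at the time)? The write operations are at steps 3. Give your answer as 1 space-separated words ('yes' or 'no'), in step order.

Op 1: fork(P0) -> P1. 2 ppages; refcounts: pp0:2 pp1:2
Op 2: fork(P1) -> P2. 2 ppages; refcounts: pp0:3 pp1:3
Op 3: write(P1, v1, 173). refcount(pp1)=3>1 -> COPY to pp2. 3 ppages; refcounts: pp0:3 pp1:2 pp2:1
Op 4: fork(P0) -> P3. 3 ppages; refcounts: pp0:4 pp1:3 pp2:1
Op 5: read(P1, v1) -> 173. No state change.
Op 6: read(P1, v0) -> 18. No state change.

yes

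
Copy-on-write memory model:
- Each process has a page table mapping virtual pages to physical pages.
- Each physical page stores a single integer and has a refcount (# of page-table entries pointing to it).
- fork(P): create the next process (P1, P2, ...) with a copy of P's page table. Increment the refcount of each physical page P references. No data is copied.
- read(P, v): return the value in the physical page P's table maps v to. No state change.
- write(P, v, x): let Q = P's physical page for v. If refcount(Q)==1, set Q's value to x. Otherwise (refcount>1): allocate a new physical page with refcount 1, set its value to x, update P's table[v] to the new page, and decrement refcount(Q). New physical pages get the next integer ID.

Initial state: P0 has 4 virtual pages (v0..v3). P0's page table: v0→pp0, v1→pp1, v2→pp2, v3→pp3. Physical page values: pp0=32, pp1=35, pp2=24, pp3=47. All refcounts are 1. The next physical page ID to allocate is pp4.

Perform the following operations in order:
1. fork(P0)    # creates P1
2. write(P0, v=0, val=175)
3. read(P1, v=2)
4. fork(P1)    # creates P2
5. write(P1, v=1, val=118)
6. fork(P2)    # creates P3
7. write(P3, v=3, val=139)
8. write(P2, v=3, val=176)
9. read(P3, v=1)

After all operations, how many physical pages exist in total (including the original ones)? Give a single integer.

Answer: 8

Derivation:
Op 1: fork(P0) -> P1. 4 ppages; refcounts: pp0:2 pp1:2 pp2:2 pp3:2
Op 2: write(P0, v0, 175). refcount(pp0)=2>1 -> COPY to pp4. 5 ppages; refcounts: pp0:1 pp1:2 pp2:2 pp3:2 pp4:1
Op 3: read(P1, v2) -> 24. No state change.
Op 4: fork(P1) -> P2. 5 ppages; refcounts: pp0:2 pp1:3 pp2:3 pp3:3 pp4:1
Op 5: write(P1, v1, 118). refcount(pp1)=3>1 -> COPY to pp5. 6 ppages; refcounts: pp0:2 pp1:2 pp2:3 pp3:3 pp4:1 pp5:1
Op 6: fork(P2) -> P3. 6 ppages; refcounts: pp0:3 pp1:3 pp2:4 pp3:4 pp4:1 pp5:1
Op 7: write(P3, v3, 139). refcount(pp3)=4>1 -> COPY to pp6. 7 ppages; refcounts: pp0:3 pp1:3 pp2:4 pp3:3 pp4:1 pp5:1 pp6:1
Op 8: write(P2, v3, 176). refcount(pp3)=3>1 -> COPY to pp7. 8 ppages; refcounts: pp0:3 pp1:3 pp2:4 pp3:2 pp4:1 pp5:1 pp6:1 pp7:1
Op 9: read(P3, v1) -> 35. No state change.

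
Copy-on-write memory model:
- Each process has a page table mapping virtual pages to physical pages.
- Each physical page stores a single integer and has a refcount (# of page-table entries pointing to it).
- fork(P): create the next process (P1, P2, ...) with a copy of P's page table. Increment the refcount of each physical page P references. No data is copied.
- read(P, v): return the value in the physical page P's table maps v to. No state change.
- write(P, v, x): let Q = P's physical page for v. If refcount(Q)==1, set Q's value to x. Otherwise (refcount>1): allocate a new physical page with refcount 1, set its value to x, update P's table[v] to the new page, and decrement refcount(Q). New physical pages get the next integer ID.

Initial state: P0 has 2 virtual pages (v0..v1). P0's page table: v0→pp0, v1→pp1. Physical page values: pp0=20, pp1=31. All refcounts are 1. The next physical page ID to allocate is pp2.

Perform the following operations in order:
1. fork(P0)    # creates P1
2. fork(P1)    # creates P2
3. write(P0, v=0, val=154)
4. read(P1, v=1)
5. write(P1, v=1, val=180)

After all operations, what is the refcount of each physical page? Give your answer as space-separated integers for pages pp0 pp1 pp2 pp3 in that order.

Op 1: fork(P0) -> P1. 2 ppages; refcounts: pp0:2 pp1:2
Op 2: fork(P1) -> P2. 2 ppages; refcounts: pp0:3 pp1:3
Op 3: write(P0, v0, 154). refcount(pp0)=3>1 -> COPY to pp2. 3 ppages; refcounts: pp0:2 pp1:3 pp2:1
Op 4: read(P1, v1) -> 31. No state change.
Op 5: write(P1, v1, 180). refcount(pp1)=3>1 -> COPY to pp3. 4 ppages; refcounts: pp0:2 pp1:2 pp2:1 pp3:1

Answer: 2 2 1 1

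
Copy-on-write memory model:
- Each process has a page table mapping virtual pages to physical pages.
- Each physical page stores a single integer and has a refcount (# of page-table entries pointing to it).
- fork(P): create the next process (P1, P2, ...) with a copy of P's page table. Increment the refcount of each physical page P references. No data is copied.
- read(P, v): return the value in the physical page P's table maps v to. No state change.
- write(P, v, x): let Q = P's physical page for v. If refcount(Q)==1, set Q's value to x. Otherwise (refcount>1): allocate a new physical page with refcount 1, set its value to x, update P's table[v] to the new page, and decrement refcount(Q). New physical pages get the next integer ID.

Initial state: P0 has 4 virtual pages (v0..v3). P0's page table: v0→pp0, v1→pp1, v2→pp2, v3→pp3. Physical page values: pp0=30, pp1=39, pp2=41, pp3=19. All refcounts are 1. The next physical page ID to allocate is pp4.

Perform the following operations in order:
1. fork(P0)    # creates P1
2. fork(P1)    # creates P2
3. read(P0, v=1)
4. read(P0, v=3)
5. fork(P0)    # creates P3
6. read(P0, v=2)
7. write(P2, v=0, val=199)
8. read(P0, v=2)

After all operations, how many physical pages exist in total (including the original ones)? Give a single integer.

Answer: 5

Derivation:
Op 1: fork(P0) -> P1. 4 ppages; refcounts: pp0:2 pp1:2 pp2:2 pp3:2
Op 2: fork(P1) -> P2. 4 ppages; refcounts: pp0:3 pp1:3 pp2:3 pp3:3
Op 3: read(P0, v1) -> 39. No state change.
Op 4: read(P0, v3) -> 19. No state change.
Op 5: fork(P0) -> P3. 4 ppages; refcounts: pp0:4 pp1:4 pp2:4 pp3:4
Op 6: read(P0, v2) -> 41. No state change.
Op 7: write(P2, v0, 199). refcount(pp0)=4>1 -> COPY to pp4. 5 ppages; refcounts: pp0:3 pp1:4 pp2:4 pp3:4 pp4:1
Op 8: read(P0, v2) -> 41. No state change.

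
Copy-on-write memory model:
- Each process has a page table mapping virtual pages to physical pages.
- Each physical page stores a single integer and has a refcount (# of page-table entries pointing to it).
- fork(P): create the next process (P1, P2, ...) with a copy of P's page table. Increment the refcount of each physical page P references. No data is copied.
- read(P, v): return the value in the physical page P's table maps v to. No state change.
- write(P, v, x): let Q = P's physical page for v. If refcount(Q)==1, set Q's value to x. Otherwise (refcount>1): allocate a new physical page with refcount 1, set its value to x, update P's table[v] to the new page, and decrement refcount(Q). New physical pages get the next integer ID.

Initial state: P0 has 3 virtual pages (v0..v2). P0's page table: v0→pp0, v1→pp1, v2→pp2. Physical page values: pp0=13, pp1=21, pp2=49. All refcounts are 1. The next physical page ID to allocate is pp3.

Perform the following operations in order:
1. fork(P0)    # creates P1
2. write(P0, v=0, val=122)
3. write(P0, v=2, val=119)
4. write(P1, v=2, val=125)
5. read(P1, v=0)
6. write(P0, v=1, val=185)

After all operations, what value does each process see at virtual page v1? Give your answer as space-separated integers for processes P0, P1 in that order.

Answer: 185 21

Derivation:
Op 1: fork(P0) -> P1. 3 ppages; refcounts: pp0:2 pp1:2 pp2:2
Op 2: write(P0, v0, 122). refcount(pp0)=2>1 -> COPY to pp3. 4 ppages; refcounts: pp0:1 pp1:2 pp2:2 pp3:1
Op 3: write(P0, v2, 119). refcount(pp2)=2>1 -> COPY to pp4. 5 ppages; refcounts: pp0:1 pp1:2 pp2:1 pp3:1 pp4:1
Op 4: write(P1, v2, 125). refcount(pp2)=1 -> write in place. 5 ppages; refcounts: pp0:1 pp1:2 pp2:1 pp3:1 pp4:1
Op 5: read(P1, v0) -> 13. No state change.
Op 6: write(P0, v1, 185). refcount(pp1)=2>1 -> COPY to pp5. 6 ppages; refcounts: pp0:1 pp1:1 pp2:1 pp3:1 pp4:1 pp5:1
P0: v1 -> pp5 = 185
P1: v1 -> pp1 = 21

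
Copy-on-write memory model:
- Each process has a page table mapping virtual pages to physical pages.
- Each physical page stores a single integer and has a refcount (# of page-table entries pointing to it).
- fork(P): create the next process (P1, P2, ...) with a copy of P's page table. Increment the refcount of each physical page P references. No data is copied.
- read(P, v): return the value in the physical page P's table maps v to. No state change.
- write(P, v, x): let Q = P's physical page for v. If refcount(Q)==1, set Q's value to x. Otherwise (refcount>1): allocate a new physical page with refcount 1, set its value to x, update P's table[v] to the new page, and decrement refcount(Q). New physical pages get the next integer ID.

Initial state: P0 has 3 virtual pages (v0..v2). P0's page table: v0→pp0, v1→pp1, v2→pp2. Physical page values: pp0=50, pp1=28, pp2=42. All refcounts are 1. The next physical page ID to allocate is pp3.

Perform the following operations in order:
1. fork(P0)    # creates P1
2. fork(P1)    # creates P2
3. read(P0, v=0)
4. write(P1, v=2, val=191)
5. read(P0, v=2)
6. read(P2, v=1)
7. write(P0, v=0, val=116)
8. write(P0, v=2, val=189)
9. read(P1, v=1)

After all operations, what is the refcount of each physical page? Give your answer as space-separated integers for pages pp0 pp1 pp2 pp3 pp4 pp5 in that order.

Op 1: fork(P0) -> P1. 3 ppages; refcounts: pp0:2 pp1:2 pp2:2
Op 2: fork(P1) -> P2. 3 ppages; refcounts: pp0:3 pp1:3 pp2:3
Op 3: read(P0, v0) -> 50. No state change.
Op 4: write(P1, v2, 191). refcount(pp2)=3>1 -> COPY to pp3. 4 ppages; refcounts: pp0:3 pp1:3 pp2:2 pp3:1
Op 5: read(P0, v2) -> 42. No state change.
Op 6: read(P2, v1) -> 28. No state change.
Op 7: write(P0, v0, 116). refcount(pp0)=3>1 -> COPY to pp4. 5 ppages; refcounts: pp0:2 pp1:3 pp2:2 pp3:1 pp4:1
Op 8: write(P0, v2, 189). refcount(pp2)=2>1 -> COPY to pp5. 6 ppages; refcounts: pp0:2 pp1:3 pp2:1 pp3:1 pp4:1 pp5:1
Op 9: read(P1, v1) -> 28. No state change.

Answer: 2 3 1 1 1 1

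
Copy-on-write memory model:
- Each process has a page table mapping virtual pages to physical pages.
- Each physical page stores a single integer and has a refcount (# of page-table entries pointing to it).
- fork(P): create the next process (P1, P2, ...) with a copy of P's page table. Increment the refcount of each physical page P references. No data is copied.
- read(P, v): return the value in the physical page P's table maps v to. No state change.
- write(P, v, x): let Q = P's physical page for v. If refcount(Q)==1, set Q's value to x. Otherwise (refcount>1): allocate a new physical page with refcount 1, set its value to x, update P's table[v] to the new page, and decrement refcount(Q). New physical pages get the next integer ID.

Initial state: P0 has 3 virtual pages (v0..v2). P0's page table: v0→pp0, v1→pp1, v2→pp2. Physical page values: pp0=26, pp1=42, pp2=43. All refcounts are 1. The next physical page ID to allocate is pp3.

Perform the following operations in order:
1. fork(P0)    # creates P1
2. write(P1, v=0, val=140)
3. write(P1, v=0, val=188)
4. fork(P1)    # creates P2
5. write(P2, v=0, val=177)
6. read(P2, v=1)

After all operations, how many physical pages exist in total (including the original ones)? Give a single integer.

Answer: 5

Derivation:
Op 1: fork(P0) -> P1. 3 ppages; refcounts: pp0:2 pp1:2 pp2:2
Op 2: write(P1, v0, 140). refcount(pp0)=2>1 -> COPY to pp3. 4 ppages; refcounts: pp0:1 pp1:2 pp2:2 pp3:1
Op 3: write(P1, v0, 188). refcount(pp3)=1 -> write in place. 4 ppages; refcounts: pp0:1 pp1:2 pp2:2 pp3:1
Op 4: fork(P1) -> P2. 4 ppages; refcounts: pp0:1 pp1:3 pp2:3 pp3:2
Op 5: write(P2, v0, 177). refcount(pp3)=2>1 -> COPY to pp4. 5 ppages; refcounts: pp0:1 pp1:3 pp2:3 pp3:1 pp4:1
Op 6: read(P2, v1) -> 42. No state change.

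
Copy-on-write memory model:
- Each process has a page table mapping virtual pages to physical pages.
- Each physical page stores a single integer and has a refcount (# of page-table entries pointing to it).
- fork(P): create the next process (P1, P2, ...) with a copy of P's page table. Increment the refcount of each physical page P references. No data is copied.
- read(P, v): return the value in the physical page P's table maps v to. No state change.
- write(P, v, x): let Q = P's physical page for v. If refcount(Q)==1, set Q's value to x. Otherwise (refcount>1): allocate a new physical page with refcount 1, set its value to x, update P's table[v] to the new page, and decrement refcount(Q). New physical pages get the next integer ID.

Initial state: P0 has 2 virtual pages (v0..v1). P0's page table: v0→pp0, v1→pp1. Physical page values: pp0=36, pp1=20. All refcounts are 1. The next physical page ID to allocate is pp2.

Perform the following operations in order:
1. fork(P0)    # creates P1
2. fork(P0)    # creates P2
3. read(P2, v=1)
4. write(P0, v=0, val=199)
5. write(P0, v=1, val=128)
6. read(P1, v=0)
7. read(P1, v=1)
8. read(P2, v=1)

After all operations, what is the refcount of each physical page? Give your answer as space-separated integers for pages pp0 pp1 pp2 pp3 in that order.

Op 1: fork(P0) -> P1. 2 ppages; refcounts: pp0:2 pp1:2
Op 2: fork(P0) -> P2. 2 ppages; refcounts: pp0:3 pp1:3
Op 3: read(P2, v1) -> 20. No state change.
Op 4: write(P0, v0, 199). refcount(pp0)=3>1 -> COPY to pp2. 3 ppages; refcounts: pp0:2 pp1:3 pp2:1
Op 5: write(P0, v1, 128). refcount(pp1)=3>1 -> COPY to pp3. 4 ppages; refcounts: pp0:2 pp1:2 pp2:1 pp3:1
Op 6: read(P1, v0) -> 36. No state change.
Op 7: read(P1, v1) -> 20. No state change.
Op 8: read(P2, v1) -> 20. No state change.

Answer: 2 2 1 1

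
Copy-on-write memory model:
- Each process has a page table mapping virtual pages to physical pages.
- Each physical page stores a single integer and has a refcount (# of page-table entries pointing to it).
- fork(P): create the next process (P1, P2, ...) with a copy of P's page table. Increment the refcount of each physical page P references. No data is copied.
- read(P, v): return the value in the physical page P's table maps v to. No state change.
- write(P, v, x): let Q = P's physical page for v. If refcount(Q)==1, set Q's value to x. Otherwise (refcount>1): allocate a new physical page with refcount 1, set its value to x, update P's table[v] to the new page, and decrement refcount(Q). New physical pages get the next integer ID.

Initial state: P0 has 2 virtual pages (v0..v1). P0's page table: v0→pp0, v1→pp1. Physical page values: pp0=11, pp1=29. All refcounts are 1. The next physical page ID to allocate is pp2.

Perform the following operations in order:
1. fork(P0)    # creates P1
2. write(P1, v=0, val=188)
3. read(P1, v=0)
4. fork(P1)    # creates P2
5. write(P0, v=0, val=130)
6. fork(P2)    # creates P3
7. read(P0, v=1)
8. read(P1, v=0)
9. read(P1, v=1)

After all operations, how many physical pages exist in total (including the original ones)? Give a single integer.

Answer: 3

Derivation:
Op 1: fork(P0) -> P1. 2 ppages; refcounts: pp0:2 pp1:2
Op 2: write(P1, v0, 188). refcount(pp0)=2>1 -> COPY to pp2. 3 ppages; refcounts: pp0:1 pp1:2 pp2:1
Op 3: read(P1, v0) -> 188. No state change.
Op 4: fork(P1) -> P2. 3 ppages; refcounts: pp0:1 pp1:3 pp2:2
Op 5: write(P0, v0, 130). refcount(pp0)=1 -> write in place. 3 ppages; refcounts: pp0:1 pp1:3 pp2:2
Op 6: fork(P2) -> P3. 3 ppages; refcounts: pp0:1 pp1:4 pp2:3
Op 7: read(P0, v1) -> 29. No state change.
Op 8: read(P1, v0) -> 188. No state change.
Op 9: read(P1, v1) -> 29. No state change.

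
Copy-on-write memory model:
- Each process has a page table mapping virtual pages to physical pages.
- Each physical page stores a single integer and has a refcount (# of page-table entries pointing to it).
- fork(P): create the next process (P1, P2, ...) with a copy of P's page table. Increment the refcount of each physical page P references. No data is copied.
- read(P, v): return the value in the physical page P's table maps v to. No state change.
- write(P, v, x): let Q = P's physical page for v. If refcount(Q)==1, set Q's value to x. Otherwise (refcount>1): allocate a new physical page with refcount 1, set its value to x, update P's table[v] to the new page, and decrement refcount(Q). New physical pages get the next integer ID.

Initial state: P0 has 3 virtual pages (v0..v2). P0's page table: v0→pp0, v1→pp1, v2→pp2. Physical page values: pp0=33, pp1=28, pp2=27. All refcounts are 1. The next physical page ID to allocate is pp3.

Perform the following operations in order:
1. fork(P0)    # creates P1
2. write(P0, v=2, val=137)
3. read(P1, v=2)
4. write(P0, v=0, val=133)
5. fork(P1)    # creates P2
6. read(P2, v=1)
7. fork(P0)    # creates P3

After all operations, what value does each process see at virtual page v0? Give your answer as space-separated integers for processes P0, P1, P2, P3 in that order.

Answer: 133 33 33 133

Derivation:
Op 1: fork(P0) -> P1. 3 ppages; refcounts: pp0:2 pp1:2 pp2:2
Op 2: write(P0, v2, 137). refcount(pp2)=2>1 -> COPY to pp3. 4 ppages; refcounts: pp0:2 pp1:2 pp2:1 pp3:1
Op 3: read(P1, v2) -> 27. No state change.
Op 4: write(P0, v0, 133). refcount(pp0)=2>1 -> COPY to pp4. 5 ppages; refcounts: pp0:1 pp1:2 pp2:1 pp3:1 pp4:1
Op 5: fork(P1) -> P2. 5 ppages; refcounts: pp0:2 pp1:3 pp2:2 pp3:1 pp4:1
Op 6: read(P2, v1) -> 28. No state change.
Op 7: fork(P0) -> P3. 5 ppages; refcounts: pp0:2 pp1:4 pp2:2 pp3:2 pp4:2
P0: v0 -> pp4 = 133
P1: v0 -> pp0 = 33
P2: v0 -> pp0 = 33
P3: v0 -> pp4 = 133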